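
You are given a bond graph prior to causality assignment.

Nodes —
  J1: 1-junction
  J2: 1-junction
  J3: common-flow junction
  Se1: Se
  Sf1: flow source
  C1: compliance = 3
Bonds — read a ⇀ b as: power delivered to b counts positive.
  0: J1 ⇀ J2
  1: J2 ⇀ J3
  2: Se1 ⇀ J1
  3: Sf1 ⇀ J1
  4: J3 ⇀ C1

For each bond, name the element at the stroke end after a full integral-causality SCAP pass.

β2 |J1  (Se1 fixes effort; stroke away)
β3 |Sf1  (Sf1: flow source, stroke at near end)
β0 |J1  (J1: bond 3 brought flow, rest push out)
β1 |J2  (1-jn J2 has f-setter on 0)
β4 |J3  (J3: bond 1 brought flow, rest push out)

bond 0 |J1
bond 1 |J2
bond 2 |J1
bond 3 |Sf1
bond 4 |J3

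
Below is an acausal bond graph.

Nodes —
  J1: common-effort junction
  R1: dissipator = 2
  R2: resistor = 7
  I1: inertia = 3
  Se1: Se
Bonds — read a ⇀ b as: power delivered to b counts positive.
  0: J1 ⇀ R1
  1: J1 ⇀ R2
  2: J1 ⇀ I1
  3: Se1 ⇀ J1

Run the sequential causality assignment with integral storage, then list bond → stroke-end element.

b0 |R1
b1 |R2
b2 |I1
b3 |J1

bond 3 stroke→J1  (Se1 (Se) sets effort on bond)
bond 0 stroke→R1  (common-e at J1 fixed by 3)
bond 1 stroke→R2  (common-e at J1 fixed by 3)
bond 2 stroke→I1  (0-jn J1 has e-setter on 3)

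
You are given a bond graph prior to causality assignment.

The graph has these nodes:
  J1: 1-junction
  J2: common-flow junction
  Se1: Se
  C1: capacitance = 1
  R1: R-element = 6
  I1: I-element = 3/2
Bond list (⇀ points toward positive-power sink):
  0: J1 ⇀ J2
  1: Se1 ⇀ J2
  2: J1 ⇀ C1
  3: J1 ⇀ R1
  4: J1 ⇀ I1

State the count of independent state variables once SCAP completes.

#1 |J2  (Se1 (Se) sets effort on bond)
#0 |J1  (only one flow-in slot at J2)
#2 |J1  (C1: C, integral causality)
#4 |I1  (I1 integral (f out))
#3 |J1  (1-jn J1 has f-setter on 4)

2  (C1, I1 all integral)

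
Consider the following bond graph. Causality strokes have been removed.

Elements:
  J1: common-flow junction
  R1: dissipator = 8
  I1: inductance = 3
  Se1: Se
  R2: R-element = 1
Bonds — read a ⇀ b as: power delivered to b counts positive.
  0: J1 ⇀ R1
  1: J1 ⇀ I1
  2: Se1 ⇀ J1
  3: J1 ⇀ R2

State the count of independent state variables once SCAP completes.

1  (I1 all integral)

#2 |J1  (Se1 (Se) sets effort on bond)
#1 |I1  (I1 outputs flow p/I1)
#0 |J1  (1-jn J1 has f-setter on 1)
#3 |J1  (1-jn J1 has f-setter on 1)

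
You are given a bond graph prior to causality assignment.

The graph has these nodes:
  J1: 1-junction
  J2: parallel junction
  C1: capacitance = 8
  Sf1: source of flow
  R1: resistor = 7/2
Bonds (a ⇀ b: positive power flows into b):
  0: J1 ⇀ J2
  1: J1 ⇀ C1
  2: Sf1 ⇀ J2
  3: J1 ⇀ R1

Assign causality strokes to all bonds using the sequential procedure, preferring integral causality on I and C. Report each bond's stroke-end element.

bond 0 stroke at J2
bond 1 stroke at J1
bond 2 stroke at Sf1
bond 3 stroke at J1

#2 →Sf1  (source Sf1 imposes f)
#0 →J2  (closing 0-jn rule on J2)
#1 →J1  (J1 flow already set via bond 0)
#3 →J1  (J1 flow already set via bond 0)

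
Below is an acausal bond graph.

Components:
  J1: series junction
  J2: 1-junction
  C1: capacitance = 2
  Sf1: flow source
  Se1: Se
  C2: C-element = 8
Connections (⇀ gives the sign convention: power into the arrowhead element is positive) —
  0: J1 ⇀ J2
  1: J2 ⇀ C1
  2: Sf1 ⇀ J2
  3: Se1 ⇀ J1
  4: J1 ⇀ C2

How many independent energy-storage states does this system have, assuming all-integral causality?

#2 |Sf1  (Sf1 (Sf) sets flow on bond)
#3 |J1  (Se1 fixes effort; stroke away)
#0 |J2  (common-f at J2 fixed by 2)
#1 |J2  (1-jn J2 has f-setter on 2)
#4 |J1  (1-jn J1 has f-setter on 0)

2  (C1, C2 all integral)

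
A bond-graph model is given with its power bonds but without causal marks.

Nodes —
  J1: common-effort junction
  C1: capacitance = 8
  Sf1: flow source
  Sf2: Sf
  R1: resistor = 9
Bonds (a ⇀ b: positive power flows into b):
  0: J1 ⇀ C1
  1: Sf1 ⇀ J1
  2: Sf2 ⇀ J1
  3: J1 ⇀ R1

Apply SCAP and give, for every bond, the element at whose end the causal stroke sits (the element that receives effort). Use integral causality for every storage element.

β1 |Sf1  (source Sf1 imposes f)
β2 |Sf2  (Sf2 (Sf) sets flow on bond)
β0 |J1  (C1 integral (e out))
β3 |R1  (J1: bond 0 brought effort, rest push out)

b0 stroke→J1
b1 stroke→Sf1
b2 stroke→Sf2
b3 stroke→R1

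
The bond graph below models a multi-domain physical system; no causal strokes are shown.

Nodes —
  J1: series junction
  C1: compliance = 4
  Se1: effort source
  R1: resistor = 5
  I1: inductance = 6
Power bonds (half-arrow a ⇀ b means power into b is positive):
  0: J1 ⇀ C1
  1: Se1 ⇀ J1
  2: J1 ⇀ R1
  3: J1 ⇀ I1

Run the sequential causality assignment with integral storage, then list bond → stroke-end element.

bond 0 stroke→J1
bond 1 stroke→J1
bond 2 stroke→J1
bond 3 stroke→I1

bond 1 →J1  (Se1: effort source, stroke at far end)
bond 0 →J1  (C1: C, integral causality)
bond 3 →I1  (I1 integral (f out))
bond 2 →J1  (J1 flow already set via bond 3)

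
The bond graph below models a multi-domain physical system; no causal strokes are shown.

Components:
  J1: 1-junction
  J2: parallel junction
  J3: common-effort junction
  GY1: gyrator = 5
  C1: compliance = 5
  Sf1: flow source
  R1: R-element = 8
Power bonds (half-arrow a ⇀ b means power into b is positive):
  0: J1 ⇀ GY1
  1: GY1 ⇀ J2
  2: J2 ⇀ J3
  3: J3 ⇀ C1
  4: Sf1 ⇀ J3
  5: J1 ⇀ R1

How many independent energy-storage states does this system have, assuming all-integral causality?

1  (C1 all integral)

b4 |Sf1  (source Sf1 imposes f)
b3 |J3  (C1: C, integral causality)
b2 |J2  (0-jn J3 has e-setter on 3)
b1 |GY1  (J2: bond 2 brought effort, rest push out)
b0 |GY1  (through GY1, causality inverts; strokes same side of GY1)
b5 |J1  (common-f at J1 fixed by 0)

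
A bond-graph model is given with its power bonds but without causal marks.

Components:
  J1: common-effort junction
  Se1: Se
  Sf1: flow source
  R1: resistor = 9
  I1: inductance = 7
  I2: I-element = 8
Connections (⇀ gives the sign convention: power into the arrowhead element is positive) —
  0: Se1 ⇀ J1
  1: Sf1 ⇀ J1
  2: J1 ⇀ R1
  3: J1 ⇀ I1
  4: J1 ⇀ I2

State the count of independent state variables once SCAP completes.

2  (I1, I2 all integral)

b0 stroke→J1  (Se1 fixes effort; stroke away)
b1 stroke→Sf1  (Sf1 fixes flow; stroke at Sf1)
b2 stroke→R1  (common-e at J1 fixed by 0)
b3 stroke→I1  (common-e at J1 fixed by 0)
b4 stroke→I2  (0-jn J1 has e-setter on 0)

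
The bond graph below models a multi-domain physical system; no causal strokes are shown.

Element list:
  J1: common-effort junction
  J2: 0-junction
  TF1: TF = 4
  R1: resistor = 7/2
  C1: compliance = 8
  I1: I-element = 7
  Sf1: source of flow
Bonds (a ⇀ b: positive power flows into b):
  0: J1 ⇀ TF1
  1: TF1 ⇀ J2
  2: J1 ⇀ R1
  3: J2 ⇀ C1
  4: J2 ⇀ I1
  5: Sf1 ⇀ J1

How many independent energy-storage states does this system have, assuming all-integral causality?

2  (C1, I1 all integral)

b5 stroke at Sf1  (Sf1 fixes flow; stroke at Sf1)
b3 stroke at J2  (prefer integral on C1)
b1 stroke at TF1  (J2: bond 3 brought effort, rest push out)
b4 stroke at I1  (J2 effort already set via bond 3)
b0 stroke at J1  (TF TF1: opposite of bond 1)
b2 stroke at R1  (J1: bond 0 brought effort, rest push out)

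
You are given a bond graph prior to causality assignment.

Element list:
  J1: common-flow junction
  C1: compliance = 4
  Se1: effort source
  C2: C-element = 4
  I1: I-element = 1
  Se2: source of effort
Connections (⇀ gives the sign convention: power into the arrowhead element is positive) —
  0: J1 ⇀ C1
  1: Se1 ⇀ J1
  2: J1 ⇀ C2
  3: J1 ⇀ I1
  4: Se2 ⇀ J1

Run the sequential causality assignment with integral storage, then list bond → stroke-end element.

bond 1 →J1  (source Se1 imposes e)
bond 4 →J1  (source Se2 imposes e)
bond 0 →J1  (C1 integral (e out))
bond 2 →J1  (prefer integral on C2)
bond 3 →I1  (closing 1-jn rule on J1)

#0 stroke at J1
#1 stroke at J1
#2 stroke at J1
#3 stroke at I1
#4 stroke at J1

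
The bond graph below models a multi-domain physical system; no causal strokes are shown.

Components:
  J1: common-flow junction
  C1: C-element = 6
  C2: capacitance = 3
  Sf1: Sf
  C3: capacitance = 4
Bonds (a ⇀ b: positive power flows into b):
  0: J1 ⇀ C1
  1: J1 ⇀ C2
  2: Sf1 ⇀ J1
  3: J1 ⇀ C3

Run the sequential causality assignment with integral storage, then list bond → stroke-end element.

#2 stroke→Sf1  (Sf1: flow source, stroke at near end)
#0 stroke→J1  (1-jn J1 has f-setter on 2)
#1 stroke→J1  (J1 flow already set via bond 2)
#3 stroke→J1  (1-jn J1 has f-setter on 2)

#0 stroke at J1
#1 stroke at J1
#2 stroke at Sf1
#3 stroke at J1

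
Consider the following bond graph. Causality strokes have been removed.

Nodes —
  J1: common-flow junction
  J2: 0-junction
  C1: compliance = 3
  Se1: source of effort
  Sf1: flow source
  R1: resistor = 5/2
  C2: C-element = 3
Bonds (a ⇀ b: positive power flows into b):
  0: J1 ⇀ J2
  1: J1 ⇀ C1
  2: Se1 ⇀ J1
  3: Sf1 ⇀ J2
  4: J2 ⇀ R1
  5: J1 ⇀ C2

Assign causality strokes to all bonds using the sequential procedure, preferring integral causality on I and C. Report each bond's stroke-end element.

β0 |J2
β1 |J1
β2 |J1
β3 |Sf1
β4 |R1
β5 |J1

#2 →J1  (Se1 fixes effort; stroke away)
#3 →Sf1  (Sf1 fixes flow; stroke at Sf1)
#1 →J1  (C1 integral (e out))
#5 →J1  (prefer integral on C2)
#0 →J2  (J1: last free bond brings flow in)
#4 →R1  (common-e at J2 fixed by 0)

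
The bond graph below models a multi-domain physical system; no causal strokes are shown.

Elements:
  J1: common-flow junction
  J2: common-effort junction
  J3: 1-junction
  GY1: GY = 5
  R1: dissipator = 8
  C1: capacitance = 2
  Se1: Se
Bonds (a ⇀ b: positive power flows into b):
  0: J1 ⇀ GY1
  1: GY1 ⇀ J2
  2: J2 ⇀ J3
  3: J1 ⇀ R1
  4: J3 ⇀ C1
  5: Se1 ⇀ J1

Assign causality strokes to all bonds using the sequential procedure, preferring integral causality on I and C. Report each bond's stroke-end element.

β0 →GY1
β1 →GY1
β2 →J2
β3 →J1
β4 →J3
β5 →J1

bond 5 stroke→J1  (Se1 fixes effort; stroke away)
bond 4 stroke→J3  (C1 integral (e out))
bond 2 stroke→J2  (J3: last free bond brings flow in)
bond 1 stroke→GY1  (0-jn J2 has e-setter on 2)
bond 0 stroke→GY1  (through GY1, causality inverts; strokes same side of GY1)
bond 3 stroke→J1  (J1 flow already set via bond 0)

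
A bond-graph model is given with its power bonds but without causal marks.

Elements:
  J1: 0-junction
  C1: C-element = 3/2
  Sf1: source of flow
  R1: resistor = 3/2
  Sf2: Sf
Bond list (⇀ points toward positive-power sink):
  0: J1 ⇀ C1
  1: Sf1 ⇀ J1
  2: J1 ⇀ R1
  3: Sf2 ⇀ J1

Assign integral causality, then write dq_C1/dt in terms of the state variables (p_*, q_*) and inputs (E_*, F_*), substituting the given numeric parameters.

β1 →Sf1  (Sf1 (Sf) sets flow on bond)
β3 →Sf2  (Sf2: flow source, stroke at near end)
β0 →J1  (C1 integral (e out))
β2 →R1  (J1: bond 0 brought effort, rest push out)

dq_C1/dt = F_Sf1 + F_Sf2 - 4*q_C1/9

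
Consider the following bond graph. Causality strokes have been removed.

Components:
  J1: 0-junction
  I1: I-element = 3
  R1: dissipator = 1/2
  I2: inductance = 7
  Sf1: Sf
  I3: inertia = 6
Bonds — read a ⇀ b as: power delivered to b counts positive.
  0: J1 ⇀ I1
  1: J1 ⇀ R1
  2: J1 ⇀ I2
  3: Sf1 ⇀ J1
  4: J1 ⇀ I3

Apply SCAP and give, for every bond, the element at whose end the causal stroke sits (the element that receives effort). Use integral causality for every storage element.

#0 |I1
#1 |J1
#2 |I2
#3 |Sf1
#4 |I3

b3 stroke at Sf1  (Sf1 fixes flow; stroke at Sf1)
b0 stroke at I1  (I1 outputs flow p/I1)
b2 stroke at I2  (prefer integral on I2)
b4 stroke at I3  (I3 outputs flow p/I3)
b1 stroke at J1  (closing 0-jn rule on J1)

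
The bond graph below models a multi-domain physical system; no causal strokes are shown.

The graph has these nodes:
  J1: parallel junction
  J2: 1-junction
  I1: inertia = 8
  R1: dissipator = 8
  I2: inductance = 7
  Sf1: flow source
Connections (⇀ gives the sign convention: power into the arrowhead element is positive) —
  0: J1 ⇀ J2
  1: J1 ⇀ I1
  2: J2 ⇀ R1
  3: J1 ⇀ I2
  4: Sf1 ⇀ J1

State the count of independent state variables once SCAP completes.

2  (I1, I2 all integral)

β4 stroke at Sf1  (source Sf1 imposes f)
β1 stroke at I1  (I1 integral (f out))
β3 stroke at I2  (I2 integral (f out))
β0 stroke at J1  (only one effort-in slot at J1)
β2 stroke at J2  (common-f at J2 fixed by 0)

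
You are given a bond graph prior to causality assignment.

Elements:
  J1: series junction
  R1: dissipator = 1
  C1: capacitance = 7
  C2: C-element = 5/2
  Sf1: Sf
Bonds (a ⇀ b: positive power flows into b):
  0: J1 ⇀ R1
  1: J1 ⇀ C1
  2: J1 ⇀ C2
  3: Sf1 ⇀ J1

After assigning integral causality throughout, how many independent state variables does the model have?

b3 →Sf1  (source Sf1 imposes f)
b0 →J1  (common-f at J1 fixed by 3)
b1 →J1  (J1 flow already set via bond 3)
b2 →J1  (common-f at J1 fixed by 3)

2  (C1, C2 all integral)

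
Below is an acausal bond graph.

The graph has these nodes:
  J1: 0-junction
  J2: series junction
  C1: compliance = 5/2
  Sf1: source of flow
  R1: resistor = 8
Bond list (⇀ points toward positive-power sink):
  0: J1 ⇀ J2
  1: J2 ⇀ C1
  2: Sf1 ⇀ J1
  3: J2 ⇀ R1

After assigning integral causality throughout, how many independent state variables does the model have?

1  (C1 all integral)

b2 |Sf1  (Sf1: flow source, stroke at near end)
b0 |J1  (J1 needs exactly one e-in)
b1 |J2  (1-jn J2 has f-setter on 0)
b3 |J2  (J2 flow already set via bond 0)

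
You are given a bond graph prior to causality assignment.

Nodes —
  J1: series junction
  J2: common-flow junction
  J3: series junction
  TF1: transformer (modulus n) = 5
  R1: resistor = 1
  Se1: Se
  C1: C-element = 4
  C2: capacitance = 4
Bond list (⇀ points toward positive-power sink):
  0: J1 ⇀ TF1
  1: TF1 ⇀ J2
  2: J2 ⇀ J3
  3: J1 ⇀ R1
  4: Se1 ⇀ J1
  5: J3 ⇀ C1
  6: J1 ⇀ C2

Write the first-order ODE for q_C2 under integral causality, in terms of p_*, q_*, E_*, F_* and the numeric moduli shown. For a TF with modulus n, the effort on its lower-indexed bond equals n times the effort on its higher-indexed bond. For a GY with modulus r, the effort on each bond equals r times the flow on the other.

#4 →J1  (source Se1 imposes e)
#5 →J3  (C1 outputs effort q/C1)
#2 →J2  (only one flow-in slot at J3)
#1 →TF1  (J2: last free bond brings flow in)
#0 →J1  (TF1 one-in-one-out from 1)
#6 →J1  (prefer integral on C2)
#3 →R1  (J1: last free bond brings flow in)

dq_C2/dt = E_Se1 - 5*q_C1/4 - q_C2/4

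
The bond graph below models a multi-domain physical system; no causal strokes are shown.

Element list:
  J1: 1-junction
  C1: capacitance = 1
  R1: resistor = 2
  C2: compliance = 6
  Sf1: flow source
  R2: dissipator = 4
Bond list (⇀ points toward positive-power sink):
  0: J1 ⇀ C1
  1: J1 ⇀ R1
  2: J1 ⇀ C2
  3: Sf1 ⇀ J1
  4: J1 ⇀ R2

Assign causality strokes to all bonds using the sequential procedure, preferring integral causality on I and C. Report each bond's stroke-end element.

bond 0 →J1
bond 1 →J1
bond 2 →J1
bond 3 →Sf1
bond 4 →J1

#3 stroke→Sf1  (Sf1: flow source, stroke at near end)
#0 stroke→J1  (common-f at J1 fixed by 3)
#1 stroke→J1  (common-f at J1 fixed by 3)
#2 stroke→J1  (common-f at J1 fixed by 3)
#4 stroke→J1  (1-jn J1 has f-setter on 3)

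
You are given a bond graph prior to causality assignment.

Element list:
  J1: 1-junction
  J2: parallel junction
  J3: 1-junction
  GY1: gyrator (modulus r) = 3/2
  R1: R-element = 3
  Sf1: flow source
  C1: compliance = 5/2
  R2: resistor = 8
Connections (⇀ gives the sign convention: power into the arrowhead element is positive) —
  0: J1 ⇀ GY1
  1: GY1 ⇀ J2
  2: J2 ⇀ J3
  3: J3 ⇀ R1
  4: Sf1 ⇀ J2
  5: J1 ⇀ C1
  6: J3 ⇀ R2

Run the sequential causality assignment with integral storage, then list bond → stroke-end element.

bond 4 →Sf1  (source Sf1 imposes f)
bond 5 →J1  (C1 outputs effort q/C1)
bond 0 →GY1  (only one flow-in slot at J1)
bond 1 →GY1  (GY1 both-in/both-out from 0)
bond 2 →J2  (J2 needs exactly one e-in)
bond 3 →J3  (J3 flow already set via bond 2)
bond 6 →J3  (common-f at J3 fixed by 2)

b0 stroke at GY1
b1 stroke at GY1
b2 stroke at J2
b3 stroke at J3
b4 stroke at Sf1
b5 stroke at J1
b6 stroke at J3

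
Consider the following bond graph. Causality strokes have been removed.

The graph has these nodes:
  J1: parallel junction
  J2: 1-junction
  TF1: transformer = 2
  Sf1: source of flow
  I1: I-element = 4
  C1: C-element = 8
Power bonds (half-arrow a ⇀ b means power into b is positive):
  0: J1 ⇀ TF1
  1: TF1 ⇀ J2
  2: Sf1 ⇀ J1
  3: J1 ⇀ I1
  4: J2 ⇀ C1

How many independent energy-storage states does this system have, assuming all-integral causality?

bond 2 stroke at Sf1  (Sf1 fixes flow; stroke at Sf1)
bond 3 stroke at I1  (I1 outputs flow p/I1)
bond 0 stroke at J1  (J1: last free bond brings effort in)
bond 1 stroke at TF1  (through TF1, causality passes straight; one stroke at TF1)
bond 4 stroke at J2  (1-jn J2 has f-setter on 1)

2  (C1, I1 all integral)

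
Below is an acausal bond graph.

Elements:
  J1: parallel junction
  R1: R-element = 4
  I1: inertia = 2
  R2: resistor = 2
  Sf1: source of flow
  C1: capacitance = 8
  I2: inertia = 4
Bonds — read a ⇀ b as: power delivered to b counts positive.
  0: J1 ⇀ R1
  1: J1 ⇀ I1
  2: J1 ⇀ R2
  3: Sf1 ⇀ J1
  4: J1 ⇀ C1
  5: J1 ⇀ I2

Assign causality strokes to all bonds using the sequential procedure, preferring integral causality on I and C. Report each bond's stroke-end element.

bond 0 →R1
bond 1 →I1
bond 2 →R2
bond 3 →Sf1
bond 4 →J1
bond 5 →I2

b3 stroke→Sf1  (Sf1 fixes flow; stroke at Sf1)
b1 stroke→I1  (I1 integral (f out))
b4 stroke→J1  (C1: C, integral causality)
b0 stroke→R1  (J1: bond 4 brought effort, rest push out)
b2 stroke→R2  (common-e at J1 fixed by 4)
b5 stroke→I2  (J1 effort already set via bond 4)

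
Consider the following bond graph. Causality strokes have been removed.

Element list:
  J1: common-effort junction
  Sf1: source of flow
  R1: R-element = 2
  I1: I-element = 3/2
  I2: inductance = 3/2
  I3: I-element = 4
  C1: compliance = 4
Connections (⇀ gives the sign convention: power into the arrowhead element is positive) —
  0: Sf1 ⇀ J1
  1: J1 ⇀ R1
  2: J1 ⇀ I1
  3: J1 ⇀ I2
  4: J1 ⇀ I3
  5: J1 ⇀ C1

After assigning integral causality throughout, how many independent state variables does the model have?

b0 stroke→Sf1  (source Sf1 imposes f)
b2 stroke→I1  (I1 integral (f out))
b3 stroke→I2  (I2 outputs flow p/I2)
b4 stroke→I3  (I3 integral (f out))
b5 stroke→J1  (C1 outputs effort q/C1)
b1 stroke→R1  (0-jn J1 has e-setter on 5)

4  (C1, I1, I2, I3 all integral)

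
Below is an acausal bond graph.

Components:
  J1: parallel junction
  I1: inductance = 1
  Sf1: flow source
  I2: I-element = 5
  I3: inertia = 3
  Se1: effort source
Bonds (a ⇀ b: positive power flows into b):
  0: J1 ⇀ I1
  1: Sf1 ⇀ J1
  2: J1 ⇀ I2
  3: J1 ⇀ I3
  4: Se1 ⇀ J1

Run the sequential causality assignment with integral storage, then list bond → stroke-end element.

#0 |I1
#1 |Sf1
#2 |I2
#3 |I3
#4 |J1

bond 1 stroke at Sf1  (Sf1 (Sf) sets flow on bond)
bond 4 stroke at J1  (source Se1 imposes e)
bond 0 stroke at I1  (J1 effort already set via bond 4)
bond 2 stroke at I2  (common-e at J1 fixed by 4)
bond 3 stroke at I3  (common-e at J1 fixed by 4)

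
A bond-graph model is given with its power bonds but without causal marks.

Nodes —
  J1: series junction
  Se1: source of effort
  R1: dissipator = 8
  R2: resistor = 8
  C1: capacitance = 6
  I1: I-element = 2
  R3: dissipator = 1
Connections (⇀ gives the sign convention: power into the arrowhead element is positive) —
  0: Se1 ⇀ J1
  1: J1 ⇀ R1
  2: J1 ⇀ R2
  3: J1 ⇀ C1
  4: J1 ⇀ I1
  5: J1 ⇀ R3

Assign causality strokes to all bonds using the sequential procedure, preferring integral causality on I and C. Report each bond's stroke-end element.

b0 |J1
b1 |J1
b2 |J1
b3 |J1
b4 |I1
b5 |J1

β0 |J1  (source Se1 imposes e)
β3 |J1  (prefer integral on C1)
β4 |I1  (prefer integral on I1)
β1 |J1  (J1: bond 4 brought flow, rest push out)
β2 |J1  (1-jn J1 has f-setter on 4)
β5 |J1  (common-f at J1 fixed by 4)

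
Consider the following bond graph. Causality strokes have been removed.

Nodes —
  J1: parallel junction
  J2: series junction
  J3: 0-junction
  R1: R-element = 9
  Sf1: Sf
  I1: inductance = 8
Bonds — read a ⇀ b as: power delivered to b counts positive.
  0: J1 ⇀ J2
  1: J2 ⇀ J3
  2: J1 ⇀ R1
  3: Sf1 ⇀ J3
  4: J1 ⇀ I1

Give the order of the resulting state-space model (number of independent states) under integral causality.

β3 stroke at Sf1  (source Sf1 imposes f)
β1 stroke at J3  (J3: last free bond brings effort in)
β0 stroke at J2  (J2: bond 1 brought flow, rest push out)
β4 stroke at I1  (I1 integral (f out))
β2 stroke at J1  (J1 needs exactly one e-in)

1  (I1 all integral)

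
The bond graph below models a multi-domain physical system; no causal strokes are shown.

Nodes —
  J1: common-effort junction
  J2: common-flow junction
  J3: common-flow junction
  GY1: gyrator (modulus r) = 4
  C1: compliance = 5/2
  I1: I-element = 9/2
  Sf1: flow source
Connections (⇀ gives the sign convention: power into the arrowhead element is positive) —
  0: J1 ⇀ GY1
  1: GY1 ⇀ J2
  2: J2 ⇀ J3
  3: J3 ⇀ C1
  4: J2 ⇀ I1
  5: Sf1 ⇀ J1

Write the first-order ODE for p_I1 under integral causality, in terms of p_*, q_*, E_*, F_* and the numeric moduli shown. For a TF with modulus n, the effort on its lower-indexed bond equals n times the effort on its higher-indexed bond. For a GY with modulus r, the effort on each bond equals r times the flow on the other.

dp_I1/dt = 4*F_Sf1 - 2*q_C1/5

b5 →Sf1  (Sf1: flow source, stroke at near end)
b0 →J1  (J1 needs exactly one e-in)
b1 →J2  (through GY1, causality inverts; strokes same side of GY1)
b3 →J3  (C1: C, integral causality)
b2 →J2  (J3: last free bond brings flow in)
b4 →I1  (J2 needs exactly one f-in)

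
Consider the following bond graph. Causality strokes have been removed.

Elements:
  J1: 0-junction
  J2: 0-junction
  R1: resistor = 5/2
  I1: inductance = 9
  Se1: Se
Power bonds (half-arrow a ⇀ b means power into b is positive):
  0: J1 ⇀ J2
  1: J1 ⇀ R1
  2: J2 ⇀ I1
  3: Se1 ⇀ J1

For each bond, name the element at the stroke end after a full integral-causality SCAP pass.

b3 stroke at J1  (Se1: effort source, stroke at far end)
b0 stroke at J2  (J1 effort already set via bond 3)
b1 stroke at R1  (common-e at J1 fixed by 3)
b2 stroke at I1  (J2 effort already set via bond 0)

β0 →J2
β1 →R1
β2 →I1
β3 →J1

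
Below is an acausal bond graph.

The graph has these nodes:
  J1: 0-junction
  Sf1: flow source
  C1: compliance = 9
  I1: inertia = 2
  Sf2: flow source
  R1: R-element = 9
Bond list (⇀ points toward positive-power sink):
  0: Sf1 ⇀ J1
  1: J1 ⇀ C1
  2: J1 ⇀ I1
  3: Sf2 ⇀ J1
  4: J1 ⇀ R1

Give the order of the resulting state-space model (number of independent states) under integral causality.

β0 →Sf1  (Sf1 fixes flow; stroke at Sf1)
β3 →Sf2  (Sf2 (Sf) sets flow on bond)
β1 →J1  (C1 outputs effort q/C1)
β2 →I1  (J1: bond 1 brought effort, rest push out)
β4 →R1  (0-jn J1 has e-setter on 1)

2  (C1, I1 all integral)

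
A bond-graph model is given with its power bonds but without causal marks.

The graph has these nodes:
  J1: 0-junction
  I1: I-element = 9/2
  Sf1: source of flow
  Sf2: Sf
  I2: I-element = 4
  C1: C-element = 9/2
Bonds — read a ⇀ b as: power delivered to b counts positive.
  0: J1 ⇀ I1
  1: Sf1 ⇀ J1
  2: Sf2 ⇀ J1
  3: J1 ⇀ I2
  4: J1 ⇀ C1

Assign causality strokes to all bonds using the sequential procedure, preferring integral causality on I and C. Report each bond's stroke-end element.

b0 stroke at I1
b1 stroke at Sf1
b2 stroke at Sf2
b3 stroke at I2
b4 stroke at J1

#1 stroke→Sf1  (Sf1: flow source, stroke at near end)
#2 stroke→Sf2  (source Sf2 imposes f)
#0 stroke→I1  (I1 integral (f out))
#3 stroke→I2  (prefer integral on I2)
#4 stroke→J1  (only one effort-in slot at J1)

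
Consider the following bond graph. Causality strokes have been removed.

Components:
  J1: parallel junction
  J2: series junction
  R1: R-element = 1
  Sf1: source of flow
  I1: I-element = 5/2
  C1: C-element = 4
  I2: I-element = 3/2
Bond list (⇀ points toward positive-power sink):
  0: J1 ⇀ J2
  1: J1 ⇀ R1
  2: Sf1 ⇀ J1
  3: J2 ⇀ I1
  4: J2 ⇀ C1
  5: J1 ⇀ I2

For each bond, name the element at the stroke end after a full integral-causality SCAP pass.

b0 →J2
b1 →J1
b2 →Sf1
b3 →I1
b4 →J2
b5 →I2

β2 stroke at Sf1  (source Sf1 imposes f)
β3 stroke at I1  (prefer integral on I1)
β0 stroke at J2  (J2 flow already set via bond 3)
β4 stroke at J2  (common-f at J2 fixed by 3)
β5 stroke at I2  (I2 outputs flow p/I2)
β1 stroke at J1  (closing 0-jn rule on J1)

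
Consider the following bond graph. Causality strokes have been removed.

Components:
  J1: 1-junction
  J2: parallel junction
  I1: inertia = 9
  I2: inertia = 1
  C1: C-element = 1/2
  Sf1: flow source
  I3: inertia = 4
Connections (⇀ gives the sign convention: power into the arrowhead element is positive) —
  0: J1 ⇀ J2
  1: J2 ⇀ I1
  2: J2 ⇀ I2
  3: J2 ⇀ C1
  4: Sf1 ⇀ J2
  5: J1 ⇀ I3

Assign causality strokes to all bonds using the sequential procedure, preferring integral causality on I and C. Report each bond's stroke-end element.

β0 →J1
β1 →I1
β2 →I2
β3 →J2
β4 →Sf1
β5 →I3

#4 →Sf1  (source Sf1 imposes f)
#1 →I1  (I1 outputs flow p/I1)
#2 →I2  (I2 integral (f out))
#3 →J2  (C1 outputs effort q/C1)
#0 →J1  (J2 effort already set via bond 3)
#5 →I3  (J1: last free bond brings flow in)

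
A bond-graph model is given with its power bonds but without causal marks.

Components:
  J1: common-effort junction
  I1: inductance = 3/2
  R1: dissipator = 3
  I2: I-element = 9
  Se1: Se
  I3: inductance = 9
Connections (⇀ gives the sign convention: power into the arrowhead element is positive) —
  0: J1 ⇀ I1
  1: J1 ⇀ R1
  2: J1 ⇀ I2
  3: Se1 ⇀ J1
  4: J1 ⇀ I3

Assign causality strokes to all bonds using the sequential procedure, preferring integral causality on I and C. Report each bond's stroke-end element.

β3 |J1  (Se1 fixes effort; stroke away)
β0 |I1  (J1: bond 3 brought effort, rest push out)
β1 |R1  (common-e at J1 fixed by 3)
β2 |I2  (0-jn J1 has e-setter on 3)
β4 |I3  (J1: bond 3 brought effort, rest push out)

b0 stroke at I1
b1 stroke at R1
b2 stroke at I2
b3 stroke at J1
b4 stroke at I3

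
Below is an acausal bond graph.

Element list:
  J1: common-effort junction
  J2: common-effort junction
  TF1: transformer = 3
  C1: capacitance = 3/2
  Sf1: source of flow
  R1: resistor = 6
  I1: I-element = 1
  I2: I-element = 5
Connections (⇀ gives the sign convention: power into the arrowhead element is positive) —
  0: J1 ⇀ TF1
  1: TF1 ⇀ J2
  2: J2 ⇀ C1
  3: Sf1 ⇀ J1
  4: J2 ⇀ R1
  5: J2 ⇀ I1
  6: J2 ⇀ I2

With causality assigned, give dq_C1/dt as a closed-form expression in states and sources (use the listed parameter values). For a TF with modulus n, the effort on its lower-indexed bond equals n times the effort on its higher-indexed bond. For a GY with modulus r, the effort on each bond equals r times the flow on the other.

dq_C1/dt = 3*F_Sf1 - p_I1 - p_I2/5 - q_C1/9

β3 →Sf1  (Sf1: flow source, stroke at near end)
β0 →J1  (closing 0-jn rule on J1)
β1 →TF1  (TF1 one-in-one-out from 0)
β2 →J2  (prefer integral on C1)
β4 →R1  (J2: bond 2 brought effort, rest push out)
β5 →I1  (common-e at J2 fixed by 2)
β6 →I2  (J2 effort already set via bond 2)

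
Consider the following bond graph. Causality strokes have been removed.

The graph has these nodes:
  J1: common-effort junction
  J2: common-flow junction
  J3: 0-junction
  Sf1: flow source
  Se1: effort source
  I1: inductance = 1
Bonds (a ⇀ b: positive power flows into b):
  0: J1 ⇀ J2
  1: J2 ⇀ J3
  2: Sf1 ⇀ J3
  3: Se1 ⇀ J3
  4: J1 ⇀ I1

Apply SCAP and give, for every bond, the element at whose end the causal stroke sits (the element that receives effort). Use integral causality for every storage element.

β2 stroke→Sf1  (Sf1 (Sf) sets flow on bond)
β3 stroke→J3  (source Se1 imposes e)
β1 stroke→J2  (J3 effort already set via bond 3)
β0 stroke→J1  (J2: last free bond brings flow in)
β4 stroke→I1  (J1: bond 0 brought effort, rest push out)

#0 stroke at J1
#1 stroke at J2
#2 stroke at Sf1
#3 stroke at J3
#4 stroke at I1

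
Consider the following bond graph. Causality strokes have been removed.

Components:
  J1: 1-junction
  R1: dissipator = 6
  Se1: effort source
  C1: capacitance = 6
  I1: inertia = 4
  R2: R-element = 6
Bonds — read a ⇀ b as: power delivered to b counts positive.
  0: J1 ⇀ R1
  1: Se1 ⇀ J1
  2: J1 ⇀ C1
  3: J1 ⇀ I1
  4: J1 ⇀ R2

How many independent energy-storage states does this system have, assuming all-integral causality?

2  (C1, I1 all integral)

#1 stroke→J1  (Se1: effort source, stroke at far end)
#2 stroke→J1  (prefer integral on C1)
#3 stroke→I1  (prefer integral on I1)
#0 stroke→J1  (common-f at J1 fixed by 3)
#4 stroke→J1  (common-f at J1 fixed by 3)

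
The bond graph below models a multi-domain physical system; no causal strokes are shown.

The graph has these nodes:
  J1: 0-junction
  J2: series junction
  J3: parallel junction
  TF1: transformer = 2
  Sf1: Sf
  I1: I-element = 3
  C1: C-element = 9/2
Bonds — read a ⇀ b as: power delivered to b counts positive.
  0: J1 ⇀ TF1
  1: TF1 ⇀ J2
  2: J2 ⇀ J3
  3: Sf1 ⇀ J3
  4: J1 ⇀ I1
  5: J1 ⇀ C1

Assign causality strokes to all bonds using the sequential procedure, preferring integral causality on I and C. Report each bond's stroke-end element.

#0 stroke at TF1
#1 stroke at J2
#2 stroke at J3
#3 stroke at Sf1
#4 stroke at I1
#5 stroke at J1

bond 3 →Sf1  (Sf1 (Sf) sets flow on bond)
bond 2 →J3  (J3 needs exactly one e-in)
bond 1 →J2  (J2: bond 2 brought flow, rest push out)
bond 0 →TF1  (TF1 one-in-one-out from 1)
bond 4 →I1  (I1: I, integral causality)
bond 5 →J1  (J1: last free bond brings effort in)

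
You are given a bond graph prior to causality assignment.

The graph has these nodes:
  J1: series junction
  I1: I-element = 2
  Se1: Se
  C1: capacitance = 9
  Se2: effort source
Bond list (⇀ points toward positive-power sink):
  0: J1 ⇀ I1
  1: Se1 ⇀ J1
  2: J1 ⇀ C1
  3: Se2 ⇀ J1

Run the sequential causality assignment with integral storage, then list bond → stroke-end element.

#1 |J1  (Se1: effort source, stroke at far end)
#3 |J1  (source Se2 imposes e)
#0 |I1  (I1 integral (f out))
#2 |J1  (1-jn J1 has f-setter on 0)

#0 stroke at I1
#1 stroke at J1
#2 stroke at J1
#3 stroke at J1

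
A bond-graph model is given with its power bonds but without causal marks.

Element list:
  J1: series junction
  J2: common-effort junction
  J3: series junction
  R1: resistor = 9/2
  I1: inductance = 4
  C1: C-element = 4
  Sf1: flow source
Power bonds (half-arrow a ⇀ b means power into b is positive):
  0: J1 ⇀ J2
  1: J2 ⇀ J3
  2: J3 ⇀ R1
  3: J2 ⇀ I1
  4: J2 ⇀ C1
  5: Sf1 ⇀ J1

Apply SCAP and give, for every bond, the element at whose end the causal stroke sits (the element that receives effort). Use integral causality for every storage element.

#5 →Sf1  (source Sf1 imposes f)
#0 →J1  (J1: bond 5 brought flow, rest push out)
#3 →I1  (I1 integral (f out))
#4 →J2  (C1 integral (e out))
#1 →J3  (common-e at J2 fixed by 4)
#2 →R1  (J3: last free bond brings flow in)

bond 0 stroke at J1
bond 1 stroke at J3
bond 2 stroke at R1
bond 3 stroke at I1
bond 4 stroke at J2
bond 5 stroke at Sf1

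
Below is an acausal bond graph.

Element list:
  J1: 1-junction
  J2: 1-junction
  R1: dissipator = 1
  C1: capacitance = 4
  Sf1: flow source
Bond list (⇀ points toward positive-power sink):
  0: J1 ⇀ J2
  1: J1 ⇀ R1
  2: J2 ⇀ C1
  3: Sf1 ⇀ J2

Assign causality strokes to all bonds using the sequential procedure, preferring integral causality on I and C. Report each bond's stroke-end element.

β3 |Sf1  (Sf1 (Sf) sets flow on bond)
β0 |J2  (J2: bond 3 brought flow, rest push out)
β2 |J2  (J2: bond 3 brought flow, rest push out)
β1 |J1  (common-f at J1 fixed by 0)

bond 0 |J2
bond 1 |J1
bond 2 |J2
bond 3 |Sf1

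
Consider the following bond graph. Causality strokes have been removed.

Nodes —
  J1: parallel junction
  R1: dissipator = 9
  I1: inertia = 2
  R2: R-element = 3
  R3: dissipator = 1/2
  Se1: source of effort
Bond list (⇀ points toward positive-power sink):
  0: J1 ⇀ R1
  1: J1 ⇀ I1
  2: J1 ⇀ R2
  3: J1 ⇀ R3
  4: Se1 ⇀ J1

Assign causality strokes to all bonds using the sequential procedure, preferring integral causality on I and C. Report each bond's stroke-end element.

b4 |J1  (source Se1 imposes e)
b0 |R1  (common-e at J1 fixed by 4)
b1 |I1  (J1 effort already set via bond 4)
b2 |R2  (J1: bond 4 brought effort, rest push out)
b3 |R3  (0-jn J1 has e-setter on 4)

b0 →R1
b1 →I1
b2 →R2
b3 →R3
b4 →J1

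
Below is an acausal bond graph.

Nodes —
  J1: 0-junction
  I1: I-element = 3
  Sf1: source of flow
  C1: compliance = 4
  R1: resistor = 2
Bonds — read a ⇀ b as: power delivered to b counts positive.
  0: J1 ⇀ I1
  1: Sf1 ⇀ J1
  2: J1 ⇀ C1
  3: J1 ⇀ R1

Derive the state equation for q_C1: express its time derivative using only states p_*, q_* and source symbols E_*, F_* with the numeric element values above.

bond 1 →Sf1  (Sf1 (Sf) sets flow on bond)
bond 0 →I1  (I1 outputs flow p/I1)
bond 2 →J1  (prefer integral on C1)
bond 3 →R1  (J1: bond 2 brought effort, rest push out)

dq_C1/dt = F_Sf1 - p_I1/3 - q_C1/8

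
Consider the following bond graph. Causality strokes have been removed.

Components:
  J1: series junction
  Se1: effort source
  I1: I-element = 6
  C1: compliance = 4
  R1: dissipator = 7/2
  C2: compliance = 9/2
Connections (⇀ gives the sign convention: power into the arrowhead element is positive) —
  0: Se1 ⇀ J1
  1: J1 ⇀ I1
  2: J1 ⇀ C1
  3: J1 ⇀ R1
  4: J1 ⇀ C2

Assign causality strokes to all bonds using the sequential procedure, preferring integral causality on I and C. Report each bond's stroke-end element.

β0 stroke→J1  (Se1 fixes effort; stroke away)
β1 stroke→I1  (prefer integral on I1)
β2 stroke→J1  (1-jn J1 has f-setter on 1)
β3 stroke→J1  (J1: bond 1 brought flow, rest push out)
β4 stroke→J1  (J1: bond 1 brought flow, rest push out)

β0 stroke→J1
β1 stroke→I1
β2 stroke→J1
β3 stroke→J1
β4 stroke→J1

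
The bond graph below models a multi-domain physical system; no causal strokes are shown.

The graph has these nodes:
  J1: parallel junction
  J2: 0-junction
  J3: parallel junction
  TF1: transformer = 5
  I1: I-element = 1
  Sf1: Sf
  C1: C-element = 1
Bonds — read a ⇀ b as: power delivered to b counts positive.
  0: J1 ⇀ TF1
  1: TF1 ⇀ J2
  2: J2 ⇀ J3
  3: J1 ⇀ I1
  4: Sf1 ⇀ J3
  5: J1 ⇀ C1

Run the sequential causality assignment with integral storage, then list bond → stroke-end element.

bond 4 stroke at Sf1  (Sf1 (Sf) sets flow on bond)
bond 2 stroke at J3  (closing 0-jn rule on J3)
bond 1 stroke at J2  (J2: last free bond brings effort in)
bond 0 stroke at TF1  (TF1: transformer flips bond 1)
bond 3 stroke at I1  (prefer integral on I1)
bond 5 stroke at J1  (J1 needs exactly one e-in)

β0 →TF1
β1 →J2
β2 →J3
β3 →I1
β4 →Sf1
β5 →J1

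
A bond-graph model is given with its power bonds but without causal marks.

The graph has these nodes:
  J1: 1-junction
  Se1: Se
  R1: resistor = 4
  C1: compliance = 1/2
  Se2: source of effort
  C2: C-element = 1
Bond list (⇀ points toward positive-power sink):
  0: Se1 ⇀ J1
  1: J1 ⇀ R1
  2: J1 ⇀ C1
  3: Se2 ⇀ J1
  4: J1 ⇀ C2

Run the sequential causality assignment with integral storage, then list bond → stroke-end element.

#0 →J1  (Se1: effort source, stroke at far end)
#3 →J1  (Se2 (Se) sets effort on bond)
#2 →J1  (C1 integral (e out))
#4 →J1  (C2 integral (e out))
#1 →R1  (only one flow-in slot at J1)

β0 →J1
β1 →R1
β2 →J1
β3 →J1
β4 →J1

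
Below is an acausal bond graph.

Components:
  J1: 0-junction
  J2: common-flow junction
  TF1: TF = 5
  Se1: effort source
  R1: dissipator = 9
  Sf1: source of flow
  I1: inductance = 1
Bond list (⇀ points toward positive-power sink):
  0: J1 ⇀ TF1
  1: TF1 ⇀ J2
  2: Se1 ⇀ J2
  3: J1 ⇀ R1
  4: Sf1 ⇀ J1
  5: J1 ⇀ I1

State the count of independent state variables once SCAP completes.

1  (I1 all integral)

bond 2 |J2  (Se1 (Se) sets effort on bond)
bond 4 |Sf1  (Sf1: flow source, stroke at near end)
bond 1 |TF1  (only one flow-in slot at J2)
bond 0 |J1  (through TF1, causality passes straight; one stroke at TF1)
bond 3 |R1  (J1: bond 0 brought effort, rest push out)
bond 5 |I1  (J1 effort already set via bond 0)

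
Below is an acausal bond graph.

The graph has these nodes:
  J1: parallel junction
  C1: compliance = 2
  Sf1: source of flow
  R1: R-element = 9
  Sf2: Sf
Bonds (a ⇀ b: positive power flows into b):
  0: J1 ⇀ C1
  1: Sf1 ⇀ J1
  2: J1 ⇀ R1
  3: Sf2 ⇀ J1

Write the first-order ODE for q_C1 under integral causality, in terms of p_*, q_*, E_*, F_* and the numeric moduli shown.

β1 |Sf1  (source Sf1 imposes f)
β3 |Sf2  (Sf2: flow source, stroke at near end)
β0 |J1  (C1 integral (e out))
β2 |R1  (J1: bond 0 brought effort, rest push out)

dq_C1/dt = F_Sf1 + F_Sf2 - q_C1/18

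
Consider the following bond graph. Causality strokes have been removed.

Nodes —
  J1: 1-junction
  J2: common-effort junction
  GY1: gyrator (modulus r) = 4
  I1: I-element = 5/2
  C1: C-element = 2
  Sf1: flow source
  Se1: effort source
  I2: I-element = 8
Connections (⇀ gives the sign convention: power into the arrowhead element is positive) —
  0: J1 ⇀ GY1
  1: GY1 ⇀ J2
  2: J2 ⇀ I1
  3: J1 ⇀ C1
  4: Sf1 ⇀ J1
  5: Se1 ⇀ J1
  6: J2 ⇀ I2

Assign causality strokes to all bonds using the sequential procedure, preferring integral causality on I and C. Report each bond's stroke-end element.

#0 →J1
#1 →J2
#2 →I1
#3 →J1
#4 →Sf1
#5 →J1
#6 →I2

β4 stroke→Sf1  (Sf1 (Sf) sets flow on bond)
β5 stroke→J1  (source Se1 imposes e)
β0 stroke→J1  (J1 flow already set via bond 4)
β3 stroke→J1  (common-f at J1 fixed by 4)
β1 stroke→J2  (through GY1, causality inverts; strokes same side of GY1)
β2 stroke→I1  (J2: bond 1 brought effort, rest push out)
β6 stroke→I2  (J2 effort already set via bond 1)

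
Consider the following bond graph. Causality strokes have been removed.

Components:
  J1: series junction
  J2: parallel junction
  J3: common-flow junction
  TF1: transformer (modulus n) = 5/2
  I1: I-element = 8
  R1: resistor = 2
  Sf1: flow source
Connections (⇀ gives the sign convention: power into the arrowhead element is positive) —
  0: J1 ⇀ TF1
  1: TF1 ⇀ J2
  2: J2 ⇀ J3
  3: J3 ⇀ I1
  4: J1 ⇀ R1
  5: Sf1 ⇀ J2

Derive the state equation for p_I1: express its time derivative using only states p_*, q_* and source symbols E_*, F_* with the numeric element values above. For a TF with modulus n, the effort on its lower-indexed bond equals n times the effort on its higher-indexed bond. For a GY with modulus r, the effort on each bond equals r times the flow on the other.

dp_I1/dt = 8*F_Sf1/25 - p_I1/25

#5 stroke→Sf1  (Sf1: flow source, stroke at near end)
#3 stroke→I1  (I1 integral (f out))
#2 stroke→J3  (J3 flow already set via bond 3)
#1 stroke→J2  (J2 needs exactly one e-in)
#0 stroke→TF1  (through TF1, causality passes straight; one stroke at TF1)
#4 stroke→J1  (J1: bond 0 brought flow, rest push out)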